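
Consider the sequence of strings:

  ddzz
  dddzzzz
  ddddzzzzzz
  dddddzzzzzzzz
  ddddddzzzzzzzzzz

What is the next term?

dddddddzzzzzzzzzzzz

The n-th term is n+1 d's then 2n z's (n = 1, 2, …).
At n = 6 the blocks have lengths 7, 12.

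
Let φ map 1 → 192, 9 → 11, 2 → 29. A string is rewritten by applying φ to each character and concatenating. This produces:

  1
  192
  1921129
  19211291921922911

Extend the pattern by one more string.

Replace each of the 17 characters of 19211291921922911 in place — 192 11 29 192 192 29 11 192 11 29 192 11 29 29 11 192 192 — and concatenate.

19211291921922911192112919211292911192192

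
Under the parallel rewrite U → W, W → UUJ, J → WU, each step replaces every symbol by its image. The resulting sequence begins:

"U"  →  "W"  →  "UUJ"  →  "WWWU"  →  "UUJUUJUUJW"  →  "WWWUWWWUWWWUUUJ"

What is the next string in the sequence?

UUJUUJUUJWUUJUUJUUJWUUJUUJUUJWWWWU

Applying the rule to each of the 15 symbols of WWWUWWWUWWWUUUJ gives the pieces UUJ UUJ UUJ W UUJ UUJ UUJ W UUJ UUJ UUJ W W W WU, which concatenate to the answer.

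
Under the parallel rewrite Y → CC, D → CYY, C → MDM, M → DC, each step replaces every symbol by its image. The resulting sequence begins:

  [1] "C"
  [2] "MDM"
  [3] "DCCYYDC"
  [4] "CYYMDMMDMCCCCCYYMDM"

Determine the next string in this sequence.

MDMCCCCDCCYYDCDCCYYDCMDMMDMMDMMDMMDMCCCCDCCYYDC

Replace each of the 19 characters of CYYMDMMDMCCCCCYYMDM in place — MDM CC CC DC CYY DC DC CYY DC MDM MDM MDM MDM MDM CC CC DC CYY DC — and concatenate.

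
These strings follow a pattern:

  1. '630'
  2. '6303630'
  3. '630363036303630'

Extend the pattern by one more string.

Each string is two copies of the previous one joined by '3'.
Doubling 630363036303630 with '3' between the halves:

6303630363036303630363036303630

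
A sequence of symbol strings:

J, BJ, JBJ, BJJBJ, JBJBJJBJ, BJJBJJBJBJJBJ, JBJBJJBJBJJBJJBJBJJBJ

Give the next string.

Each term (from the third on) is the two preceding terms concatenated in order: term 3 = J·BJ = JBJ.
Continuing: BJJBJJBJBJJBJ · JBJBJJBJBJJBJJBJBJJBJ gives term 8.

BJJBJJBJBJJBJJBJBJJBJBJJBJJBJBJJBJ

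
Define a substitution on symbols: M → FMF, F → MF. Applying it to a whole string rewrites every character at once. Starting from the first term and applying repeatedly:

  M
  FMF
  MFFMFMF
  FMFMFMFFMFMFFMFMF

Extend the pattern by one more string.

Replace each of the 17 characters of FMFMFMFFMFMFFMFMF in place — MF FMF MF FMF MF FMF MF MF FMF MF FMF MF MF FMF MF FMF MF — and concatenate.

MFFMFMFFMFMFFMFMFMFFMFMFFMFMFMFFMFMFFMFMF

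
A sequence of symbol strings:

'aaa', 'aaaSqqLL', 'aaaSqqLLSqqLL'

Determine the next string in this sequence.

Every step adds SqqLL to the end: s(k+1) = s(k)·SqqLL.
So the next term is aaaSqqLLSqqLL·SqqLL.

aaaSqqLLSqqLLSqqLL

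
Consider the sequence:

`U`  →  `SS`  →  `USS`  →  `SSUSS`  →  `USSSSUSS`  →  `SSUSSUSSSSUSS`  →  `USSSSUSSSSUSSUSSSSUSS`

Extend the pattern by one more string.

SSUSSUSSSSUSSUSSSSUSSSSUSSUSSSSUSS

Each term (from the third on) is the two preceding terms concatenated in order: term 3 = U·SS = USS.
Continuing: SSUSSUSSSSUSS · USSSSUSSSSUSSUSSSSUSS gives term 8.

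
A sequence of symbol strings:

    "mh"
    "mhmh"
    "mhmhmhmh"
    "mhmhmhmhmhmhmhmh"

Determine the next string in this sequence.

Each string is two copies of the previous one concatenated.
Doubling mhmhmhmhmhmhmhmh:

mhmhmhmhmhmhmhmhmhmhmhmhmhmhmhmh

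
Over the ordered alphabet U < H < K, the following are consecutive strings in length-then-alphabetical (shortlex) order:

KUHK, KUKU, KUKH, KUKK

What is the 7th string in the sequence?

KHUK

Advancing 3 positions from KUKK through KUKK → KHUU → KHUH reaches term 7.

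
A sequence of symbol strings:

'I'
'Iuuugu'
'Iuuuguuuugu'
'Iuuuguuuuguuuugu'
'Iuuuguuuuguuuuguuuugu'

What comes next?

The strings grow by a fixed suffix uuugu each time.
So the next term is Iuuuguuuuguuuuguuuugu·uuugu.

Iuuuguuuuguuuuguuuuguuuugu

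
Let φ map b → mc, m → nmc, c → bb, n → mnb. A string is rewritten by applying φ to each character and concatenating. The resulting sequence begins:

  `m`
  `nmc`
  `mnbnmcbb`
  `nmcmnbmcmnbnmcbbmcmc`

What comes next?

Rewriting the 20 symbols of nmcmnbmcmnbnmcbbmcmc one by one yields mnb nmc bb nmc mnb mc nmc bb nmc mnb mc mnb nmc bb mc mc nmc bb nmc bb; concatenated:

mnbnmcbbnmcmnbmcnmcbbnmcmnbmcmnbnmcbbmcmcnmcbbnmcbb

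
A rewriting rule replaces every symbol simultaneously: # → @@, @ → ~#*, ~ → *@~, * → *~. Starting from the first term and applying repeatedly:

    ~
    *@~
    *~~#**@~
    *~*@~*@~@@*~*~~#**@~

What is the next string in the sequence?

*~*@~*~~#**@~*~~#**@~~#*~#**~*@~*~*@~*@~@@*~*~~#**@~

Applying the rule to each of the 20 symbols of *~*@~*@~@@*~*~~#**@~ gives the pieces *~ *@~ *~ ~#* *@~ *~ ~#* *@~ ~#* ~#* *~ *@~ *~ *@~ *@~ @@ *~ *~ ~#* *@~, which concatenate to the answer.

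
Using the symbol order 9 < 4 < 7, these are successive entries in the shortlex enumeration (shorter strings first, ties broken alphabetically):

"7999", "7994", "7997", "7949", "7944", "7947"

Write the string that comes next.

Treat 7947 as a base-3 numeral over the given alphabet and add one, carrying through any trailing 7's.

7979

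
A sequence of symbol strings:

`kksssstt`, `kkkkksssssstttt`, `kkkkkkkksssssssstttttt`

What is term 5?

Reading off run lengths: k runs 2, 5, 8; s runs 4, 6, 8; t runs 2, 4, 6 — each is linear in n (n = 1, 2, …).
Setting n = 5 gives 14, 12, 10 characters in each block.

kkkkkkkkkkkkkksssssssssssstttttttttt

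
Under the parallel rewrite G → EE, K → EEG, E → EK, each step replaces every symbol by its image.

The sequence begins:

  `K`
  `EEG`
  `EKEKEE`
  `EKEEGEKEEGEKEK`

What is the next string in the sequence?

Rewriting the 14 symbols of EKEEGEKEEGEKEK one by one yields EK EEG EK EK EE EK EEG EK EK EE EK EEG EK EEG; concatenated:

EKEEGEKEKEEEKEEGEKEKEEEKEEGEKEEG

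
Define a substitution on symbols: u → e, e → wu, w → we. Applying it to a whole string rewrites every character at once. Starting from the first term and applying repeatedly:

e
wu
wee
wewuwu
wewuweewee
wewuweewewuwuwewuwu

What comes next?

wewuweewewuwuwewuweeweewewuweewee

Applying the rule to each of the 19 symbols of wewuweewewuwuwewuwu gives the pieces we wu we e we wu wu we wu we e we e we wu we e we e, which concatenate to the answer.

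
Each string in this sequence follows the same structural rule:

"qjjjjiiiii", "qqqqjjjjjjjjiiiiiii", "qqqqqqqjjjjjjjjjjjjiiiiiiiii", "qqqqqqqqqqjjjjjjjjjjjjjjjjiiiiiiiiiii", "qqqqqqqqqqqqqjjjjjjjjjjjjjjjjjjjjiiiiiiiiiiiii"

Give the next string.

The n-th term is 3n-2 q's then 4n j's then 2n+3 i's (n = 1, 2, …).
Setting n = 6 gives 16, 24, 15 characters in each block.

qqqqqqqqqqqqqqqqjjjjjjjjjjjjjjjjjjjjjjjjiiiiiiiiiiiiiii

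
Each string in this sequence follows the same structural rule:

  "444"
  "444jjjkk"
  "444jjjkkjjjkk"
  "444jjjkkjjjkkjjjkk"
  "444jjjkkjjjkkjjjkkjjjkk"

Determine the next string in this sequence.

444jjjkkjjjkkjjjkkjjjkkjjjkk

Every step adds jjjkk to the end: s(k+1) = s(k)·jjjkk.
One more step from 444jjjkkjjjkkjjjkkjjjkk gives the answer.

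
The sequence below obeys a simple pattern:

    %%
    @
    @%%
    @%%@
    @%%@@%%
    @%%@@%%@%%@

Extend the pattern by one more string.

From term 3 onward, concatenate the last term with the second-to-last: @·%% = @%%, @%%·@ = @%%@, …
Continuing: @%%@@%%@%%@ · @%%@@%% gives term 7.

@%%@@%%@%%@@%%@@%%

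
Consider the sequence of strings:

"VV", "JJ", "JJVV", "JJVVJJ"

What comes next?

From term 3 onward, concatenate the last term with the second-to-last: JJ·VV = JJVV, JJVV·JJ = JJVVJJ, …
So term 5 is JJVVJJ·JJVV.

JJVVJJJJVV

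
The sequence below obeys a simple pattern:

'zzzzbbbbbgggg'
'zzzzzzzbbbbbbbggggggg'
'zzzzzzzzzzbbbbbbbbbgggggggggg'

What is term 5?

zzzzzzzzzzzzzzzzbbbbbbbbbbbbbgggggggggggggggg

Each string has the form z^{3n+1} b^{2n+3} g^{3n+1} (n = 1, 2, …).
At n = 5 the blocks have lengths 16, 13, 16.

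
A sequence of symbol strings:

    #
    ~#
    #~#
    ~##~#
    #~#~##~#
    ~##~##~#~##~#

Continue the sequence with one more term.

This is a Fibonacci-style word recurrence s(k) = s(k−2)·s(k−1): e.g. #·~# = #~#.
Continuing: #~#~##~# · ~##~##~#~##~# gives term 7.

#~#~##~#~##~##~#~##~#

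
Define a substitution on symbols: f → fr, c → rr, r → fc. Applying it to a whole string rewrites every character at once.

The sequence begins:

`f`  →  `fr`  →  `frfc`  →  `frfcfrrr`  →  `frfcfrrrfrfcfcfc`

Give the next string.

Rewriting the 16 symbols of frfcfrrrfrfcfcfc one by one yields fr fc fr rr fr fc fc fc fr fc fr rr fr rr fr rr; concatenated:

frfcfrrrfrfcfcfcfrfcfrrrfrrrfrrr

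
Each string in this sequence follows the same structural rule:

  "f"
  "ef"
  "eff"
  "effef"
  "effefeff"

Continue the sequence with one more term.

effefeffeffef

This is a Fibonacci-style word recurrence s(k) = s(k−1)·s(k−2): e.g. ef·f = eff.
Continuing: effefeff · effef gives term 6.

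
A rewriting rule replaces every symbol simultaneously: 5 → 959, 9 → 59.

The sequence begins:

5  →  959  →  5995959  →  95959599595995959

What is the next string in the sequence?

φ(95959599595995959) expands symbol-by-symbol to 59 959 59 959 59 959 59 59 959 59 959 59 59 959 59 959 59; joining the 17 pieces gives the next term.

59959599595995959599595995959599595995959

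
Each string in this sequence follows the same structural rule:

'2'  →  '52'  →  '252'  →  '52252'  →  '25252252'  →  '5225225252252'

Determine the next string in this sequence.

This is a Fibonacci-style word recurrence s(k) = s(k−2)·s(k−1): e.g. 2·52 = 252.
The next term joins 25252252 and 5225225252252.

252522525225225252252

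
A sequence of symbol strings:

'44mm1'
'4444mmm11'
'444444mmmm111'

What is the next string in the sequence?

Reading off run lengths: 4 runs 2, 4, 6; m runs 2, 3, 4; 1 runs 1, 2, 3 — each is linear in n (n = 1, 2, …).
At n = 4 the blocks have lengths 8, 5, 4.

44444444mmmmm1111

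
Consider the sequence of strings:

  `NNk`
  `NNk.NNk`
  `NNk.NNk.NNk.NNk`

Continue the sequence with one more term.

NNk.NNk.NNk.NNk.NNk.NNk.NNk.NNk

Each string is two copies of the previous one joined by '.'.
One more doubling of NNk.NNk.NNk.NNk gives the answer.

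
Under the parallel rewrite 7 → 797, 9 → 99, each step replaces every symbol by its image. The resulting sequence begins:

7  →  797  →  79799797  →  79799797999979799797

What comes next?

797997979999797997979999999979799797999979799797

Replace each of the 20 characters of 79799797999979799797 in place — 797 99 797 99 99 797 99 797 99 99 99 99 797 99 797 99 99 797 99 797 — and concatenate.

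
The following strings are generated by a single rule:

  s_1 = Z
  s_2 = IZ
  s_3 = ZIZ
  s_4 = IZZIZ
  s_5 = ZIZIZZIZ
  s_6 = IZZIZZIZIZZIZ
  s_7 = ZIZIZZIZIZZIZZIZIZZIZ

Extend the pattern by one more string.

Each term (from the third on) is the two preceding terms concatenated in order: term 3 = Z·IZ = ZIZ.
The next term joins IZZIZZIZIZZIZ and ZIZIZZIZIZZIZZIZIZZIZ.

IZZIZZIZIZZIZZIZIZZIZIZZIZZIZIZZIZ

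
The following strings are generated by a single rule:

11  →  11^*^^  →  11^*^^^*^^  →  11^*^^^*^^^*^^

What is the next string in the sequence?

Each term is the previous one with ^*^^ appended.
Applying this once more to 11^*^^^*^^^*^^:

11^*^^^*^^^*^^^*^^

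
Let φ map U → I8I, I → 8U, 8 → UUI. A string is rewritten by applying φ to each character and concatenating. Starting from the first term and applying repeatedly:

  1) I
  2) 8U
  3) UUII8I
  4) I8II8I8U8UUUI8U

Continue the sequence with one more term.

8UUUI8U8UUUI8UUUII8IUUII8II8II8I8UUUII8I

φ(I8II8I8U8UUUI8U) expands symbol-by-symbol to 8U UUI 8U 8U UUI 8U UUI I8I UUI I8I I8I I8I 8U UUI I8I; joining the 15 pieces gives the next term.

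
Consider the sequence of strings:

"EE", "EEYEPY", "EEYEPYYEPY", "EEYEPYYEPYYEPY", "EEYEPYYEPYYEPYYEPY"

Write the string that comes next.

Each term is the previous one with YEPY appended.
Applying this once more to EEYEPYYEPYYEPYYEPY:

EEYEPYYEPYYEPYYEPYYEPY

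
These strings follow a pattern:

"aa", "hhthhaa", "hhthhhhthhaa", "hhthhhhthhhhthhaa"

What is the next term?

Each term is the previous one with hhthh prepended.
Applying this once more to hhthhhhthhhhthhaa:

hhthhhhthhhhthhhhthhaa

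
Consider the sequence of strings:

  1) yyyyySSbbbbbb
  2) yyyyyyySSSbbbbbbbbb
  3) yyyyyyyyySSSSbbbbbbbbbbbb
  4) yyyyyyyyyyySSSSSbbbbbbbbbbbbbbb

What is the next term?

yyyyyyyyyyyyySSSSSSbbbbbbbbbbbbbbbbbb

Reading off run lengths: y runs 5, 7, 9, 11; S runs 2, 3, 4, 5; b runs 6, 9, 12, 15 — each is linear in n, where the shown terms are n = 2, 3, 4, 5.
For the next term, n = 6, so the run lengths are 13, 6, 18.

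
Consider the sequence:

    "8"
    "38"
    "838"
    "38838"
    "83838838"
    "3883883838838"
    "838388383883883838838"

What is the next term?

Each term (from the third on) is the two preceding terms concatenated in order: term 3 = 8·38 = 838.
The next term joins 3883883838838 and 838388383883883838838.

3883883838838838388383883883838838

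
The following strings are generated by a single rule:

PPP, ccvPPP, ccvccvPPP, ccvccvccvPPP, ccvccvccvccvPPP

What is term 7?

ccvccvccvccvccvccvPPP

The strings grow by a fixed prefix ccv each time.
From ccvccvccvccvPPP, 2 further steps: ccvccvccvccvPPP → ccvccvccvccvccvPPP → (answer).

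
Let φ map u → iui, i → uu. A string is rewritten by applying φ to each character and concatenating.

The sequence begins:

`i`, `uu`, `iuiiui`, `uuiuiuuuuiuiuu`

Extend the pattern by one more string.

Rewriting the 14 symbols of uuiuiuuuuiuiuu one by one yields iui iui uu iui uu iui iui iui iui uu iui uu iui iui; concatenated:

iuiiuiuuiuiuuiuiiuiiuiiuiuuiuiuuiuiiui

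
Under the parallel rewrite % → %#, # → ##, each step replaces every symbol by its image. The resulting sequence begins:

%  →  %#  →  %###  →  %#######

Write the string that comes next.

Apply φ to %####### symbol by symbol: %→%#, #→##, #→##, #→##, #→##, #→##, #→##, #→##; joined: %# ## ## ## ## ## ## ##.

%###############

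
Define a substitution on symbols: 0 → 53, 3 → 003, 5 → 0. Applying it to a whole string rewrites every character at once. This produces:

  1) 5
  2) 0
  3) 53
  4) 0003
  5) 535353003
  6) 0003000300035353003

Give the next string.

Replace each of the 19 characters of 0003000300035353003 in place — 53 53 53 003 53 53 53 003 53 53 53 003 0 003 0 003 53 53 003 — and concatenate.

535353003535353003535353003000300035353003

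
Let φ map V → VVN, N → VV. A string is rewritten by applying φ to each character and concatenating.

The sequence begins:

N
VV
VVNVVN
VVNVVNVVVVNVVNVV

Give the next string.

φ(VVNVVNVVVVNVVNVV) expands symbol-by-symbol to VVN VVN VV VVN VVN VV VVN VVN VVN VVN VV VVN VVN VV VVN VVN; joining the 16 pieces gives the next term.

VVNVVNVVVVNVVNVVVVNVVNVVNVVNVVVVNVVNVVVVNVVN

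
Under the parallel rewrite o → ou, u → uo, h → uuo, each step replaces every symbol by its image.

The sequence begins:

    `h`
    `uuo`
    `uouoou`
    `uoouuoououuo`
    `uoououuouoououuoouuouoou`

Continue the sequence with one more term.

uoououuoouuouoouuoououuoouuouoououuouoouuoououuo

Replace each of the 24 characters of uoououuouoououuoouuouoou in place — uo ou ou uo ou uo uo ou uo ou ou uo ou uo uo ou ou uo uo ou uo ou ou uo — and concatenate.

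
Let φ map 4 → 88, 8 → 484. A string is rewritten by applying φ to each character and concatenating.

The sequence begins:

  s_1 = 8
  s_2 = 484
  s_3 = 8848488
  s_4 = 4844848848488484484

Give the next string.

Rewriting the 19 symbols of 4844848848488484484 one by one yields 88 484 88 88 484 88 484 484 88 484 88 484 484 88 484 88 88 484 88; concatenated:

88484888848488484484884848848448488484888848488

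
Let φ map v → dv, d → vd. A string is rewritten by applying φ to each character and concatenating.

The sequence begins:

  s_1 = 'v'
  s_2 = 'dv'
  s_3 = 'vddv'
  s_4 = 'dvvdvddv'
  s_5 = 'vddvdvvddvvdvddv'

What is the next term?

φ(vddvdvvddvvdvddv) expands symbol-by-symbol to dv vd vd dv vd dv dv vd vd dv dv vd dv vd vd dv; joining the 16 pieces gives the next term.

dvvdvddvvddvdvvdvddvdvvddvvdvddv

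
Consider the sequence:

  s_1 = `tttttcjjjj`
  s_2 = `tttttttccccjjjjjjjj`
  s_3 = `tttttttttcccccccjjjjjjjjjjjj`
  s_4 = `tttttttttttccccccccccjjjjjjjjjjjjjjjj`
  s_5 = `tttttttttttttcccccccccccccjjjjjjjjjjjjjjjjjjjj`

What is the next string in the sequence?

tttttttttttttttccccccccccccccccjjjjjjjjjjjjjjjjjjjjjjjj

Reading off run lengths: t runs 5, 7, 9, 11, 13; c runs 1, 4, 7, 10, 13; j runs 4, 8, 12, 16, 20 — each is linear in n (n = 1, 2, …).
At n = 6 the blocks have lengths 15, 16, 24.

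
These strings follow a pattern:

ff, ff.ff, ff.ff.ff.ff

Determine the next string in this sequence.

ff.ff.ff.ff.ff.ff.ff.ff

Every step duplicates the string with '.' between the halves.
One more doubling of ff.ff.ff.ff gives the answer.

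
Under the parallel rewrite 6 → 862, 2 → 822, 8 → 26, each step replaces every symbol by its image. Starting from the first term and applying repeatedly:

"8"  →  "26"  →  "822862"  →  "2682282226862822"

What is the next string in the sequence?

Rewriting the 16 symbols of 2682282226862822 one by one yields 822 862 26 822 822 26 822 822 822 862 26 862 822 26 822 822; concatenated:

82286226822822268228228228622686282226822822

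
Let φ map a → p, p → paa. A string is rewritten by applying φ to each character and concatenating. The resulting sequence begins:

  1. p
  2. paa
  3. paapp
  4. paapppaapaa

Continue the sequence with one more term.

Expanding paapppaapaa: p→paa, a→p, a→p, p→paa, p→paa, p→paa, a→p, a→p, p→paa, a→p, a→p. Concatenated: paa p p paa paa paa p p paa p p.

paapppaapaapaapppaapp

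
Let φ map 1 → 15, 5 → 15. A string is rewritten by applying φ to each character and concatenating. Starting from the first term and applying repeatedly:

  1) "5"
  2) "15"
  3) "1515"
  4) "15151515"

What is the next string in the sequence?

Rewriting each symbol of 15151515: 1→15, 5→15, 1→15, 5→15, 1→15, 5→15, 1→15, 5→15, which concatenates to 15 15 15 15 15 15 15 15.

1515151515151515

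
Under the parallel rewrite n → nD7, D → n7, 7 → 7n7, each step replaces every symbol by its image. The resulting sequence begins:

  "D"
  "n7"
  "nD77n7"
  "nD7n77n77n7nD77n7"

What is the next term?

φ(nD7n77n77n7nD77n7) expands symbol-by-symbol to nD7 n7 7n7 nD7 7n7 7n7 nD7 7n7 7n7 nD7 7n7 nD7 n7 7n7 7n7 nD7 7n7; joining the 17 pieces gives the next term.

nD7n77n7nD77n77n7nD77n77n7nD77n7nD7n77n77n7nD77n7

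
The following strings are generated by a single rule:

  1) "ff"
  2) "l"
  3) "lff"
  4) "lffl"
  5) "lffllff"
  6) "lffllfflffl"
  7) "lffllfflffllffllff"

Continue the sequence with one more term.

lffllfflffllffllfflffllfflffl

From term 3 onward, concatenate the last term with the second-to-last: l·ff = lff, lff·l = lffl, …
Continuing: lffllfflffllffllff · lffllfflffl gives term 8.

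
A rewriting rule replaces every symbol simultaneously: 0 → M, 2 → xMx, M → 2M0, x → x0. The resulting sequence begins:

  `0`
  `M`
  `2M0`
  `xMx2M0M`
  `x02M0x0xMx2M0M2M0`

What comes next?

Rewriting the 17 symbols of x02M0x0xMx2M0M2M0 one by one yields x0 M xMx 2M0 M x0 M x0 2M0 x0 xMx 2M0 M 2M0 xMx 2M0 M; concatenated:

x0MxMx2M0Mx0Mx02M0x0xMx2M0M2M0xMx2M0M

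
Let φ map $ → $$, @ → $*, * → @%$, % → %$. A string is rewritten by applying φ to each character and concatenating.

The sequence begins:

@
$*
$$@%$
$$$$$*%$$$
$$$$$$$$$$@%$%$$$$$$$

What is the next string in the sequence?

φ($$$$$$$$$$@%$%$$$$$$$) expands symbol-by-symbol to $$ $$ $$ $$ $$ $$ $$ $$ $$ $$ $* %$ $$ %$ $$ $$ $$ $$ $$ $$ $$; joining the 21 pieces gives the next term.

$$$$$$$$$$$$$$$$$$$$$*%$$$%$$$$$$$$$$$$$$$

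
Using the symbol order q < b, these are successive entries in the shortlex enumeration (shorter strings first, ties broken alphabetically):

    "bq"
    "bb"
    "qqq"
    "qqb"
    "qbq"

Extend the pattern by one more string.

qbb

Find the rightmost character of qbq below b, bump it to the next letter, and reset everything to its right to q.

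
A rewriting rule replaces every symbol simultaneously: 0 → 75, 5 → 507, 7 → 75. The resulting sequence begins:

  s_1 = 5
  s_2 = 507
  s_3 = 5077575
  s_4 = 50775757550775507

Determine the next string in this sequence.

Applying the rule to each of the 17 symbols of 50775757550775507 gives the pieces 507 75 75 75 507 75 507 75 507 507 75 75 75 507 507 75 75, which concatenate to the answer.

50775757550775507755075077575755075077575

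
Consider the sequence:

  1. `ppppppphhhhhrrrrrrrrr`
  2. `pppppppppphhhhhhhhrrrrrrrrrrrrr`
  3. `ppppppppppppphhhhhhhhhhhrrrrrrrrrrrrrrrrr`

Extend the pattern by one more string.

pppppppppppppppphhhhhhhhhhhhhhrrrrrrrrrrrrrrrrrrrrr

Each string has the form p^{3n+1} h^{3n-1} r^{4n+1}, where the shown terms are n = 2, 3, 4.
Setting n = 5 gives 16, 14, 21 characters in each block.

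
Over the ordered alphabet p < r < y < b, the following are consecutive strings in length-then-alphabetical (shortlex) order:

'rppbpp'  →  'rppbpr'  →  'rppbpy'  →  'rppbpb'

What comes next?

rppbrp

Treat rppbpb as a base-4 numeral over the given alphabet and add one, carrying through any trailing b's.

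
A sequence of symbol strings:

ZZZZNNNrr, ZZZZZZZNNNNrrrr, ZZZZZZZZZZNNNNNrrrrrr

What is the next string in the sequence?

ZZZZZZZZZZZZZNNNNNNrrrrrrrr

Term n consists of 3n+1 Z's, followed by n+2 N's, followed by 2n r's (n = 1, 2, …).
For the next term, n = 4, so the run lengths are 13, 6, 8.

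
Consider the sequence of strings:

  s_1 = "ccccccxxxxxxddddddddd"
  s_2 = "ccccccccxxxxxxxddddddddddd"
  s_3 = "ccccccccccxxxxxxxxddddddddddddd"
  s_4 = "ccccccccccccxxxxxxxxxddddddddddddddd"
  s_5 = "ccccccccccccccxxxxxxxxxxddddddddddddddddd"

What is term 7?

Reading off run lengths: c runs 6, 8, 10, 12, 14; x runs 6, 7, 8, 9, 10; d runs 9, 11, 13, 15, 17 — each is linear in n, where the shown terms are n = 3, 4, 5, 6, 7.
For term 7, n = 9, so the run lengths are 18, 12, 21.

ccccccccccccccccccxxxxxxxxxxxxddddddddddddddddddddd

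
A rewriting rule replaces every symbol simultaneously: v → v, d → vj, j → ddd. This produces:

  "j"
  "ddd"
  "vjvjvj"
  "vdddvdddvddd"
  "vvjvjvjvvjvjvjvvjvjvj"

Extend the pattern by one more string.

Rewriting the 21 symbols of vvjvjvjvvjvjvjvvjvjvj one by one yields v v ddd v ddd v ddd v v ddd v ddd v ddd v v ddd v ddd v ddd; concatenated:

vvdddvdddvdddvvdddvdddvdddvvdddvdddvddd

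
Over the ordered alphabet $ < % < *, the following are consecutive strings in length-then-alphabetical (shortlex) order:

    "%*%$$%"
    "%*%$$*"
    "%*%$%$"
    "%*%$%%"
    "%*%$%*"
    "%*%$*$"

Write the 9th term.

%*%%$$

Advancing 3 positions from %*%$*$ through %*%$*$ → %*%$*% → %*%$** reaches term 9.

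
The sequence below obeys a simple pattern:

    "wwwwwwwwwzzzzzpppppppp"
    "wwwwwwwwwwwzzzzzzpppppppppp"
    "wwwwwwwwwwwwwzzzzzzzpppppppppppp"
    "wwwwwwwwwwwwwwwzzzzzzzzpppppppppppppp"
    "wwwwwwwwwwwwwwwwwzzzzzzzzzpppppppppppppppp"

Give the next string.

wwwwwwwwwwwwwwwwwwwzzzzzzzzzzpppppppppppppppppp

The n-th term is 2n+3 w's then n+2 z's then 2n+2 p's, where the shown terms are n = 3, 4, 5, 6, 7.
For the next term, n = 8, so the run lengths are 19, 10, 18.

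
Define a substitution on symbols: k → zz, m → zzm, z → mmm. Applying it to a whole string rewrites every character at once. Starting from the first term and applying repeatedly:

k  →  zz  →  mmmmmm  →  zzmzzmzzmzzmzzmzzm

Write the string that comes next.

Applying the rule to each of the 18 symbols of zzmzzmzzmzzmzzmzzm gives the pieces mmm mmm zzm mmm mmm zzm mmm mmm zzm mmm mmm zzm mmm mmm zzm mmm mmm zzm, which concatenate to the answer.

mmmmmmzzmmmmmmmzzmmmmmmmzzmmmmmmmzzmmmmmmmzzmmmmmmmzzm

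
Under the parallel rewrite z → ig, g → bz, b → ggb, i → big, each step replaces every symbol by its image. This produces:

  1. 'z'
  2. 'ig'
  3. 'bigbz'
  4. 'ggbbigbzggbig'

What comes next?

Replace each of the 13 characters of ggbbigbzggbig in place — bz bz ggb ggb big bz ggb ig bz bz ggb big bz — and concatenate.

bzbzggbggbbigbzggbigbzbzggbbigbz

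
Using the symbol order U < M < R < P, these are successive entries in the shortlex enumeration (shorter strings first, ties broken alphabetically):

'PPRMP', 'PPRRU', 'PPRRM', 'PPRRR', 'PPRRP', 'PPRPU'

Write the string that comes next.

Find the rightmost character of PPRPU below P, bump it to the next letter, and reset everything to its right to U.

PPRPM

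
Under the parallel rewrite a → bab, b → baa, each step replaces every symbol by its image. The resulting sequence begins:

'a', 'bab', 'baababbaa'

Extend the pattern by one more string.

Apply φ to baababbaa symbol by symbol: b→baa, a→bab, a→bab, b→baa, a→bab, b→baa, b→baa, a→bab, a→bab; joined: baa bab bab baa bab baa baa bab bab.

baababbabbaababbaabaababbab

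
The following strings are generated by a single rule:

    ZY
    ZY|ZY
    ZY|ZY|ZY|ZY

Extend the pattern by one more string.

Every step duplicates the string with '|' between the halves.
So the next term is two copies of ZY|ZY|ZY|ZY with '|' between the halves.

ZY|ZY|ZY|ZY|ZY|ZY|ZY|ZY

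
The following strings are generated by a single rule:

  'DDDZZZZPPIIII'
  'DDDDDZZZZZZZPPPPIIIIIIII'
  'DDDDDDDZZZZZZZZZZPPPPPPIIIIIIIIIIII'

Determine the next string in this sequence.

DDDDDDDDDZZZZZZZZZZZZZPPPPPPPPIIIIIIIIIIIIIIII

Each string has the form D^{2n+1} Z^{3n+1} P^{2n} I^{4n} (n = 1, 2, …).
Setting n = 4 gives 9, 13, 8, 16 characters in each block.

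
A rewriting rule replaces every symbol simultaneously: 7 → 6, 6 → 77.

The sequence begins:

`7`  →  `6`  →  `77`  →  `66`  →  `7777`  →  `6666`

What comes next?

77777777

Apply φ to 6666 symbol by symbol: 6→77, 6→77, 6→77, 6→77; joined: 77 77 77 77.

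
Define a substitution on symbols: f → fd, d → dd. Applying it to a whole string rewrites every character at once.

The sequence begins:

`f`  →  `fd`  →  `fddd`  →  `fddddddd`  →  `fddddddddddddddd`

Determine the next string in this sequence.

Applying the rule to each of the 16 symbols of fddddddddddddddd gives the pieces fd dd dd dd dd dd dd dd dd dd dd dd dd dd dd dd, which concatenate to the answer.

fddddddddddddddddddddddddddddddd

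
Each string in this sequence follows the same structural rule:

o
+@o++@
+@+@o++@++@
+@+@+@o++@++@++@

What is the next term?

+@+@+@+@o++@++@++@++@

Each term wraps the previous one in +@ on the left and ++@ on the right.
So the next term is +@·+@+@+@o++@++@++@·++@.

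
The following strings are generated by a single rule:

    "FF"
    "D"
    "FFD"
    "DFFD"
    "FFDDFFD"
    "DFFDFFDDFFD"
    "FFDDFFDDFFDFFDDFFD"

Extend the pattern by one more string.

DFFDFFDDFFDFFDDFFDDFFDFFDDFFD

This is a Fibonacci-style word recurrence s(k) = s(k−2)·s(k−1): e.g. FF·D = FFD.
Continuing: DFFDFFDDFFD · FFDDFFDDFFDFFDDFFD gives term 8.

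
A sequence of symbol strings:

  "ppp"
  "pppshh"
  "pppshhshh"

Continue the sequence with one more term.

Each term is the previous one with shh appended.
Applying this once more to pppshhshh:

pppshhshhshh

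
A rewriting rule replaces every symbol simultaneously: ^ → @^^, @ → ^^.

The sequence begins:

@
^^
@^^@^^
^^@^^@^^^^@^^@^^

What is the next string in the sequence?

Applying the rule to each of the 16 symbols of ^^@^^@^^^^@^^@^^ gives the pieces @^^ @^^ ^^ @^^ @^^ ^^ @^^ @^^ @^^ @^^ ^^ @^^ @^^ ^^ @^^ @^^, which concatenate to the answer.

@^^@^^^^@^^@^^^^@^^@^^@^^@^^^^@^^@^^^^@^^@^^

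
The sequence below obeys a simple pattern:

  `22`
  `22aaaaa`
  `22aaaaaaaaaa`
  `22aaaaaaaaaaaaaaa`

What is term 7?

22aaaaaaaaaaaaaaaaaaaaaaaaaaaaaa

Every step adds aaaaa to the end: s(k+1) = s(k)·aaaaa.
From 22aaaaaaaaaaaaaaa, 3 further steps: 22aaaaaaaaaaaaaaa → 22aaaaaaaaaaaaaaaaaaaa → 22aaaaaaaaaaaaaaaaaaaaaaaaa → (answer).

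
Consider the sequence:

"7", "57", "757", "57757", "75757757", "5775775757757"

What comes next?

757577575775775757757

This is a Fibonacci-style word recurrence s(k) = s(k−2)·s(k−1): e.g. 7·57 = 757.
The next term joins 75757757 and 5775775757757.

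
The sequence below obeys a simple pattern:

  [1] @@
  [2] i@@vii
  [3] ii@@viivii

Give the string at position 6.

Every step adds i to the front and vii to the end of the previous string.
From ii@@viivii, 3 further steps: ii@@viivii → iii@@viiviivii → iiii@@viiviiviivii → (answer).

iiiii@@viiviiviiviivii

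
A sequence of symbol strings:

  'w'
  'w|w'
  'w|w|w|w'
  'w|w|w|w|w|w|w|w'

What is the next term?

Each string is two copies of the previous one joined by '|'.
Doubling w|w|w|w|w|w|w|w with '|' between the halves:

w|w|w|w|w|w|w|w|w|w|w|w|w|w|w|w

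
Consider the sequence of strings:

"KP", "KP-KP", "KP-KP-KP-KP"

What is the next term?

Each string is two copies of the previous one joined by '-'.
One more doubling of KP-KP-KP-KP gives the answer.

KP-KP-KP-KP-KP-KP-KP-KP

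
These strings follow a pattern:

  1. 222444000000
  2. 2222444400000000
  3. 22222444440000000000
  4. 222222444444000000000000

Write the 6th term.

22222222444444440000000000000000

Reading off run lengths: 2 runs 3, 4, 5, 6; 4 runs 3, 4, 5, 6; 0 runs 6, 8, 10, 12 — each is linear in n, where the shown terms are n = 3, 4, 5, 6.
At n = 8 the blocks have lengths 8, 8, 16.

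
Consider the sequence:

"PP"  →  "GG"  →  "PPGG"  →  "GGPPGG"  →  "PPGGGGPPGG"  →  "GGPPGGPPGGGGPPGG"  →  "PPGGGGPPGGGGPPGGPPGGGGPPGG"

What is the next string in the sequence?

GGPPGGPPGGGGPPGGPPGGGGPPGGGGPPGGPPGGGGPPGG

This is a Fibonacci-style word recurrence s(k) = s(k−2)·s(k−1): e.g. PP·GG = PPGG.
Continuing: GGPPGGPPGGGGPPGG · PPGGGGPPGGGGPPGGPPGGGGPPGG gives term 8.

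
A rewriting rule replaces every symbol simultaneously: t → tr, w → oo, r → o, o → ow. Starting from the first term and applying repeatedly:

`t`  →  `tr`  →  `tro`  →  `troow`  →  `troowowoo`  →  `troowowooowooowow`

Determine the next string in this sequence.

Rewriting the 17 symbols of troowowooowooowow one by one yields tr o ow ow oo ow oo ow ow ow oo ow ow ow oo ow oo; concatenated:

troowowooowooowowowooowowowooowoo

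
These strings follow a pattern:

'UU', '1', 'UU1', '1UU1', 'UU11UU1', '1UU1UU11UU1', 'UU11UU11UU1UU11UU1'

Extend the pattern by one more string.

1UU1UU11UU1UU11UU11UU1UU11UU1

This is a Fibonacci-style word recurrence s(k) = s(k−2)·s(k−1): e.g. UU·1 = UU1.
Continuing: 1UU1UU11UU1 · UU11UU11UU1UU11UU1 gives term 8.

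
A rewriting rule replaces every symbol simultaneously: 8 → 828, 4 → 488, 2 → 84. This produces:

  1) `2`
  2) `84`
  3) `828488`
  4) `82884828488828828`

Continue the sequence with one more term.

Replace each of the 17 characters of 82884828488828828 in place — 828 84 828 828 488 828 84 828 488 828 828 828 84 828 828 84 828 — and concatenate.

82884828828488828848284888288288288482882884828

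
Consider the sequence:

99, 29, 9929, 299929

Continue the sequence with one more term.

9929299929

This is a Fibonacci-style word recurrence s(k) = s(k−2)·s(k−1): e.g. 99·29 = 9929.
Continuing: 9929 · 299929 gives term 5.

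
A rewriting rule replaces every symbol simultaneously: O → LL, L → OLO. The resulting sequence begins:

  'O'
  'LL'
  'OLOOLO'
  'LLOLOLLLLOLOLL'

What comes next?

Replace each of the 14 characters of LLOLOLLLLOLOLL in place — OLO OLO LL OLO LL OLO OLO OLO OLO LL OLO LL OLO OLO — and concatenate.

OLOOLOLLOLOLLOLOOLOOLOOLOLLOLOLLOLOOLO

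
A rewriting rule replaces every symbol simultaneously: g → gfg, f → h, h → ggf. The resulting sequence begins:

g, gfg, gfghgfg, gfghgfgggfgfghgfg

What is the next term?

gfghgfgggfgfghgfggfggfghgfghgfgggfgfghgfg

Replace each of the 17 characters of gfghgfgggfgfghgfg in place — gfg h gfg ggf gfg h gfg gfg gfg h gfg h gfg ggf gfg h gfg — and concatenate.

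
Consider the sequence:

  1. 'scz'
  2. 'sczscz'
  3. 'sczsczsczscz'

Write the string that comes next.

sczsczsczsczsczsczsczscz

Every step duplicates the string.
So the next term is two copies of sczsczsczscz.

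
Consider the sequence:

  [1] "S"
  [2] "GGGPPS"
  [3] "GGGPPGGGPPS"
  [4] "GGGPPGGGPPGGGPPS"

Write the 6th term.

GGGPPGGGPPGGGPPGGGPPGGGPPS

Every step adds GGGPP at the front: s(k+1) = GGGPP·s(k).
From GGGPPGGGPPGGGPPS, 2 further steps: GGGPPGGGPPGGGPPS → GGGPPGGGPPGGGPPGGGPPS → (answer).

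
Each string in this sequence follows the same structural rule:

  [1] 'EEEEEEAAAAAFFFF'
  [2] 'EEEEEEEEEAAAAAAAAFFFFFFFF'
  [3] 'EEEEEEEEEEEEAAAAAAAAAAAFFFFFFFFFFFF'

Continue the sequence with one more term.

Reading off run lengths: E runs 6, 9, 12; A runs 5, 8, 11; F runs 4, 8, 12 — each is linear in n (n = 1, 2, …).
Setting n = 4 gives 15, 14, 16 characters in each block.

EEEEEEEEEEEEEEEAAAAAAAAAAAAAAFFFFFFFFFFFFFFFF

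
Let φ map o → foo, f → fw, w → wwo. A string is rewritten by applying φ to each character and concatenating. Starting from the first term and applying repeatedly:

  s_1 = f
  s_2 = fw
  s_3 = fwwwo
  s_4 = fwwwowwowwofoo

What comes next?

fwwwowwowwofoowwowwofoowwowwofoofwfoofoo

Applying the rule to each of the 14 symbols of fwwwowwowwofoo gives the pieces fw wwo wwo wwo foo wwo wwo foo wwo wwo foo fw foo foo, which concatenate to the answer.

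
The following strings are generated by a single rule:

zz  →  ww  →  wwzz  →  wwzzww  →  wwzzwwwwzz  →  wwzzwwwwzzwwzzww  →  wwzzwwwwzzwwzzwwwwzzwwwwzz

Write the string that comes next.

wwzzwwwwzzwwzzwwwwzzwwwwzzwwzzwwwwzzwwzzww

From term 3 onward, concatenate the last term with the second-to-last: ww·zz = wwzz, wwzz·ww = wwzzww, …
The next term joins wwzzwwwwzzwwzzwwwwzzwwwwzz and wwzzwwwwzzwwzzww.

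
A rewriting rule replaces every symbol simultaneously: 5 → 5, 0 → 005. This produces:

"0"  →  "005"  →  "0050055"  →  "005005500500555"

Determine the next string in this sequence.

Replace each of the 15 characters of 005005500500555 in place — 005 005 5 005 005 5 5 005 005 5 005 005 5 5 5 — and concatenate.

0050055005005550050055005005555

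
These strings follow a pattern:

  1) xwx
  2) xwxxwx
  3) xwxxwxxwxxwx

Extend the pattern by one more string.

xwxxwxxwxxwxxwxxwxxwxxwx

Each string is two copies of the previous one concatenated.
One more doubling of xwxxwxxwxxwx gives the answer.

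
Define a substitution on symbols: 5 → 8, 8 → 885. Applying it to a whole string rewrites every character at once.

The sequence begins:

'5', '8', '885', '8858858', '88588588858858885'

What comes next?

Rewriting the 17 symbols of 88588588858858885 one by one yields 885 885 8 885 885 8 885 885 885 8 885 885 8 885 885 885 8; concatenated:

88588588858858885885885888588588858858858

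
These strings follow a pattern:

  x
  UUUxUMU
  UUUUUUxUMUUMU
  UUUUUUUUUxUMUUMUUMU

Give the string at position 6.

UUUUUUUUUUUUUUUxUMUUMUUMUUMUUMU

Each term wraps the previous one in UUU on the left and UMU on the right.
From UUUUUUUUUxUMUUMUUMU, 2 further steps: UUUUUUUUUxUMUUMUUMU → UUUUUUUUUUUUxUMUUMUUMUUMU → (answer).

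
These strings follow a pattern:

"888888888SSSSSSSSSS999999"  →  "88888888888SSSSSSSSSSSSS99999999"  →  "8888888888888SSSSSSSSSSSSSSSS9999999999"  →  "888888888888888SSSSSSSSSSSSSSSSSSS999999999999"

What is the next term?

88888888888888888SSSSSSSSSSSSSSSSSSSSSS99999999999999

Each string has the form 8^{2n+3} S^{3n+1} 9^{2n}, where the shown terms are n = 3, 4, 5, 6.
At n = 7 the blocks have lengths 17, 22, 14.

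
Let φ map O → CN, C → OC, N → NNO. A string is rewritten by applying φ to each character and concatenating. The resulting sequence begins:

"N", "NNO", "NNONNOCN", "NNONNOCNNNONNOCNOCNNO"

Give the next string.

Rewriting the 21 symbols of NNONNOCNNNONNOCNOCNNO one by one yields NNO NNO CN NNO NNO CN OC NNO NNO NNO CN NNO NNO CN OC NNO CN OC NNO NNO CN; concatenated:

NNONNOCNNNONNOCNOCNNONNONNOCNNNONNOCNOCNNOCNOCNNONNOCN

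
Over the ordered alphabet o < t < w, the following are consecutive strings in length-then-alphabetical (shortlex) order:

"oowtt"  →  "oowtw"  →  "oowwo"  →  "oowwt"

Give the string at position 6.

otooo

Stepping forward 2 times from oowwt: oowwt → oowww, then the target.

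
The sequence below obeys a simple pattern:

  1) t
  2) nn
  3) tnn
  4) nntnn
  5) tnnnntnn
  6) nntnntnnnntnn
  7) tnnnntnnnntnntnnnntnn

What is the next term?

This is a Fibonacci-style word recurrence s(k) = s(k−2)·s(k−1): e.g. t·nn = tnn.
Continuing: nntnntnnnntnn · tnnnntnnnntnntnnnntnn gives term 8.

nntnntnnnntnntnnnntnnnntnntnnnntnn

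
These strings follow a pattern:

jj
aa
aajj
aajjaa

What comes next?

aajjaaaajj

This is a Fibonacci-style word recurrence s(k) = s(k−1)·s(k−2): e.g. aa·jj = aajj.
So term 5 is aajjaa·aajj.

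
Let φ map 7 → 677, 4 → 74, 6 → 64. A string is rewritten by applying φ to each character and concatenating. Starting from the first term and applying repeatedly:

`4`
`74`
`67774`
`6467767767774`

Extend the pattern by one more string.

Replace each of the 13 characters of 6467767767774 in place — 64 74 64 677 677 64 677 677 64 677 677 677 74 — and concatenate.

647464677677646776776467767767774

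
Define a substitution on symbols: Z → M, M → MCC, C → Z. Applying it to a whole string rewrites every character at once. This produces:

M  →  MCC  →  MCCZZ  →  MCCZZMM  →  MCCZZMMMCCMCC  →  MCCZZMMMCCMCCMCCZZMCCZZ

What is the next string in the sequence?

Replace each of the 23 characters of MCCZZMMMCCMCCMCCZZMCCZZ in place — MCC Z Z M M MCC MCC MCC Z Z MCC Z Z MCC Z Z M M MCC Z Z M M — and concatenate.

MCCZZMMMCCMCCMCCZZMCCZZMCCZZMMMCCZZMM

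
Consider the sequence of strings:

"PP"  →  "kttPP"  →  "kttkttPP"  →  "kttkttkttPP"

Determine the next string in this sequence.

The strings grow by a fixed prefix ktt each time.
Applying this once more to kttkttkttPP:

kttkttkttkttPP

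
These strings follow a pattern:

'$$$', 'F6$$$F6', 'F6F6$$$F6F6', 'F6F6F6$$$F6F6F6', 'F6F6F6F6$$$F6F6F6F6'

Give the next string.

s(k+1) = F6·s(k)·F6, so each term gains F6 as a prefix and F6 as a suffix.
Applying this once more to F6F6F6F6$$$F6F6F6F6:

F6F6F6F6F6$$$F6F6F6F6F6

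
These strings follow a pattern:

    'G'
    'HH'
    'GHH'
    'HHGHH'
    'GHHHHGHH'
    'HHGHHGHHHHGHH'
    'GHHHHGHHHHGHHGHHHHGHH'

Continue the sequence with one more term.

HHGHHGHHHHGHHGHHHHGHHHHGHHGHHHHGHH

This is a Fibonacci-style word recurrence s(k) = s(k−2)·s(k−1): e.g. G·HH = GHH.
The next term joins HHGHHGHHHHGHH and GHHHHGHHHHGHHGHHHHGHH.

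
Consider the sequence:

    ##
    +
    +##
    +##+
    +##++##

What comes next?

This is a Fibonacci-style word recurrence s(k) = s(k−1)·s(k−2): e.g. +·## = +##.
The next term joins +##++## and +##+.

+##++##+##+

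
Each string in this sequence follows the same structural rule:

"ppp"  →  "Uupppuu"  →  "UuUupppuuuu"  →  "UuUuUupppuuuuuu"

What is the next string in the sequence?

Every step adds Uu to the front and uu to the end of the previous string.
So the next term is Uu·UuUuUupppuuuuuu·uu.

UuUuUuUupppuuuuuuuu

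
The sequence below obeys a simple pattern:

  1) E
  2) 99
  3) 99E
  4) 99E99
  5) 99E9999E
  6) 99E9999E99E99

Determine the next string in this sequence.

99E9999E99E9999E9999E

Each term (from the third on) is the previous term followed by the one before it: term 3 = 99·E = 99E.
So term 7 is 99E9999E99E99·99E9999E.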